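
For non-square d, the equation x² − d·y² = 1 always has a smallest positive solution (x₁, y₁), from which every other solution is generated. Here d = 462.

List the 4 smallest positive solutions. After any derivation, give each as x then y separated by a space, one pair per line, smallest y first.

√462 = [21; 2,42, …], period ℓ=2 (even) → k=1
k=0  a_k=21  p_k/q_k = 21/1
k=1  a_k=2  p_k/q_k = 43/2
fundamental: x₁=43, y₁=2  (since 1849 − 462·4 = 1)
(x_2, y_2) = (43·43 + 462·2·2, 43·2 + 2·43) = (3697, 172)
(x_3, y_3) = (43·3697 + 462·2·172, 43·172 + 2·3697) = (317899, 14790)
(x_4, y_4) = (43·317899 + 462·2·14790, 43·14790 + 2·317899) = (27335617, 1271768)

43 2
3697 172
317899 14790
27335617 1271768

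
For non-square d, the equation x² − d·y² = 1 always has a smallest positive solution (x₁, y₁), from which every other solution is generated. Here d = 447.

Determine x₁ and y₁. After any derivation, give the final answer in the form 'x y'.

148 7

[21; 7,42] for √447; ℓ=2 ⇒ convergent index 1
a_0=21:  p_0=21·1+0=21,  q_0=21·0+1=1
a_1=7:  p_1=7·21+1=148,  q_1=7·1+0=7
(x₁, y₁) = (148, 7);  148² − 447·7² = 1 ✓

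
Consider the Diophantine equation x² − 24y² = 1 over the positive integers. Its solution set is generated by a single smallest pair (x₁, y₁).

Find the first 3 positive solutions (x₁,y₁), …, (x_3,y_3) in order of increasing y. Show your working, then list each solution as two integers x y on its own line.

5 1
49 10
485 99

√24 → a₀=4, period (1,8); ℓ=2 even so k=1
i=0: a=4 ⇒ p=4, q=1
i=1: a=1 ⇒ p=5, q=1
→ (5, 1).  Check: 5²=25, 24·1²=24, difference 1.
k=2:  x_2 = 5·5+24·1·1 = 49,  y_2 = 5·1+1·5 = 10
k=3:  x_3 = 5·49+24·1·10 = 485,  y_3 = 5·10+1·49 = 99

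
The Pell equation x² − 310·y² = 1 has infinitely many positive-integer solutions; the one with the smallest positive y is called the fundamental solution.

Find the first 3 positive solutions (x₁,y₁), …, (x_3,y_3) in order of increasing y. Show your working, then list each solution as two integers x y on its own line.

[17; 1,1,1,1,5,…,1,1,34] for √310; ℓ=16 ⇒ convergent index 15
step 0: (17, 1)  from 17·(1,0) + (0,1)
…
step 2: (35, 2)  from 1·(18,1) + (17,1)
step 3: (53, 3)  from 1·(35,2) + (18,1)
…
step 7: (2060, 117)  from 1·(1567,89) + (493,28)
step 8: (5687, 323)  from 2·(2060,117) + (1567,89)
step 9: (7747, 440)  from 1·(5687,323) + (2060,117)
…
step 11: (152387, 8655)  from 5·(28928,1643) + (7747,440)
step 12: (181315, 10298)  from 1·(152387,8655) + (28928,1643)
…
step 14: (515017, 29251)  from 1·(333702,18953) + (181315,10298)
step 15: (848719, 48204)  from 1·(515017,29251) + (333702,18953)
fundamental: x₁=848719, y₁=48204  (since 720323940961 − 310·2323625616 = 1)
k=2:  x_2 = 848719·848719+310·48204·48204 = 1440647881921,  y_2 = 848719·48204+48204·848719 = 81823301352
k=3:  x_3 = 848719·1440647881921+310·48204·81823301352 = 2445410459391369679,  y_3 = 848719·81823301352+48204·1440647881921 = 138889981000287972

848719 48204
1440647881921 81823301352
2445410459391369679 138889981000287972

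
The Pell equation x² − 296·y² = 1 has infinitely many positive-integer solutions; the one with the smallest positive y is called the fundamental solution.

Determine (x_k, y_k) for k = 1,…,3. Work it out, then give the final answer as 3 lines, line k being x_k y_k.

d=296: √d = [17; 4,1,7,1,4,34] (ℓ=6, even), read p_5/q_5
a_0=17:  p_0=17·1+0=17,  q_0=17·0+1=1
…
a_2=1:  p_2=1·69+17=86,  q_2=1·4+1=5
…
a_4=1:  p_4=1·671+86=757,  q_4=1·39+5=44
a_5=4:  p_5=4·757+671=3699,  q_5=4·44+39=215
fundamental: x₁=3699, y₁=215  (since 13682601 − 296·46225 = 1)
n=2: (3699,215)∘(3699,215) = (3699·3699+296·215·215, 3699·215+215·3699) = (27365201,1590570)
n=3: (27365201,1590570)∘(3699,215) = (3699·27365201+296·215·1590570, 3699·1590570+215·27365201) = (202447753299,11767036645)

3699 215
27365201 1590570
202447753299 11767036645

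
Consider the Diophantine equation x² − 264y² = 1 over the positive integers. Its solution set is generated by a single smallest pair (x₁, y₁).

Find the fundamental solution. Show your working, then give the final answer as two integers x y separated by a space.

65 4

[16; 4,32] for √264; ℓ=2 ⇒ convergent index 1
k=0  a_k=16  p_k/q_k = 16/1
k=1  a_k=4  p_k/q_k = 65/4
fundamental: x₁=65, y₁=4  (since 4225 − 264·16 = 1)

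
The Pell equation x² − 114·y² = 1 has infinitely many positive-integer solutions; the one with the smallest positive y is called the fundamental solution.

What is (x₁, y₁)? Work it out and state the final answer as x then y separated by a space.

d=114: √d = [10; 1,2,10,2,1,20] (ℓ=6, even), read p_5/q_5
i=0: a=10 ⇒ p=10, q=1
…
i=4: a=2 ⇒ p=694, q=65
i=5: a=1 ⇒ p=1025, q=96
→ (1025, 96).  Check: 1025²=1050625, 114·96²=1050624, difference 1.

1025 96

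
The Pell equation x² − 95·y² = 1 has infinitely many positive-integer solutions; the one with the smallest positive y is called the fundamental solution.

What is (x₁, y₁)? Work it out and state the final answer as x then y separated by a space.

39 4

d=95: √d = [9; 1,2,1,18] (ℓ=4, even), read p_3/q_3
k=0  a_k=9  p_k/q_k = 9/1
…
k=2  a_k=2  p_k/q_k = 29/3
k=3  a_k=1  p_k/q_k = 39/4
→ (39, 4).  Check: 39²=1521, 95·4²=1520, difference 1.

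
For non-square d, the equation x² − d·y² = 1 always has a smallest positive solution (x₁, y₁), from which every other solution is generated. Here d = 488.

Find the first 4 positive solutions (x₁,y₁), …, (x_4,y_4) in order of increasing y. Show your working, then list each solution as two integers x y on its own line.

√488 = [22; 11,44, …], period ℓ=2 (even) → k=1
step 0: (22, 1)  from 22·(1,0) + (0,1)
step 1: (243, 11)  from 11·(22,1) + (1,0)
→ (243, 11).  Check: 243²=59049, 488·11²=59048, difference 1.
n=2: (243,11)∘(243,11) = (243·243+488·11·11, 243·11+11·243) = (118097,5346)
n=3: (118097,5346)∘(243,11) = (243·118097+488·11·5346, 243·5346+11·118097) = (57394899,2598145)
n=4: (57394899,2598145)∘(243,11) = (243·57394899+488·11·2598145, 243·2598145+11·57394899) = (27893802817,1262693124)

243 11
118097 5346
57394899 2598145
27893802817 1262693124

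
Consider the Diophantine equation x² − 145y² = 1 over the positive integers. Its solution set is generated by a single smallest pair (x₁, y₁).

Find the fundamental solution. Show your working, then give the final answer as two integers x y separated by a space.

√145 → a₀=12, period (24); ℓ=1 odd so k=1
step 0: (12, 1)  from 12·(1,0) + (0,1)
step 1: (289, 24)  from 24·(12,1) + (1,0)
fundamental: x₁=289, y₁=24  (since 83521 − 145·576 = 1)

289 24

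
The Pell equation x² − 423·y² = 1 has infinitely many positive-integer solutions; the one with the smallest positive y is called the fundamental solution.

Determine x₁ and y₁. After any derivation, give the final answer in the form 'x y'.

4607 224

√423 = [20; 1,1,3,4,3,1,1,40, …], period ℓ=8 (even) → k=7
step 0: (20, 1)  from 20·(1,0) + (0,1)
step 1: (21, 1)  from 1·(20,1) + (1,0)
step 2: (41, 2)  from 1·(21,1) + (20,1)
…
step 4: (617, 30)  from 4·(144,7) + (41,2)
…
step 6: (2612, 127)  from 1·(1995,97) + (617,30)
step 7: (4607, 224)  from 1·(2612,127) + (1995,97)
→ (4607, 224).  Check: 4607²=21224449, 423·224²=21224448, difference 1.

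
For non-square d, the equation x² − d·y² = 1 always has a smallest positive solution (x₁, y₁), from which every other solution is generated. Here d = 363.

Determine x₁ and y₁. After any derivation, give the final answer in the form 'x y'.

√363 → a₀=19, period (19,38); ℓ=2 even so k=1
i=0: a=19 ⇒ p=19, q=1
i=1: a=19 ⇒ p=362, q=19
(x₁, y₁) = (362, 19);  362² − 363·19² = 1 ✓

362 19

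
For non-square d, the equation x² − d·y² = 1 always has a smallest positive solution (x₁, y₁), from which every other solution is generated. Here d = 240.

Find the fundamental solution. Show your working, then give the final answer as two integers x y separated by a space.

31 2

√240 → a₀=15, period (2,30); ℓ=2 even so k=1
k=0  a_k=15  p_k/q_k = 15/1
k=1  a_k=2  p_k/q_k = 31/2
fundamental: x₁=31, y₁=2  (since 961 − 240·4 = 1)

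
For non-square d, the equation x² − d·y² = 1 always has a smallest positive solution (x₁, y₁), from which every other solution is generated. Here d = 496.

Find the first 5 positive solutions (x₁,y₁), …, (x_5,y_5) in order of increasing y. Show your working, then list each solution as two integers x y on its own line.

[22; 3,1,2,4,1,…,1,3,44] for √496; ℓ=16 ⇒ convergent index 15
step 0: (22, 1)  from 22·(1,0) + (0,1)
step 1: (67, 3)  from 3·(22,1) + (1,0)
step 2: (89, 4)  from 1·(67,3) + (22,1)
…
step 4: (1069, 48)  from 4·(245,11) + (89,4)
step 5: (1314, 59)  from 1·(1069,48) + (245,11)
step 6: (2383, 107)  from 1·(1314,59) + (1069,48)
step 7: (6080, 273)  from 2·(2383,107) + (1314,59)
…
step 11: (84875, 3811)  from 1·(49709,2232) + (35166,1579)
…
step 13: (863293, 38763)  from 2·(389209,17476) + (84875,3811)
step 14: (1252502, 56239)  from 1·(863293,38763) + (389209,17476)
step 15: (4620799, 207480)  from 3·(1252502,56239) + (863293,38763)
fundamental: x₁=4620799, y₁=207480  (since 21351783398401 − 496·43047950400 = 1)
k=2:  x_2 = 4620799·4620799+496·207480·207480 = 42703566796801,  y_2 = 4620799·207480+207480·4620799 = 1917446753040
k=3:  x_3 = 4620799·42703566796801+496·207480·1917446753040 = 394649197502177907199,  y_3 = 4620799·1917446753040+207480·42703566796801 = 17720272078000750440
k=4:  x_4 = 4620799·394649197502177907199+496·207480·17720272078000750440 = 3647189234337689639247667201,  y_4 = 4620799·17720272078000750440+207480·394649197502177907199 = 163763630995505661818050080
k=5:  x_5 = 4620799·3647189234337689639247667201+496·207480·163763630995505661818050080 = 33705856733676329245494460531519999,  y_5 = 4620799·163763630995505661818050080+207480·3647189234337689639247667201 = 1513437644680785412974289982477400

4620799 207480
42703566796801 1917446753040
394649197502177907199 17720272078000750440
3647189234337689639247667201 163763630995505661818050080
33705856733676329245494460531519999 1513437644680785412974289982477400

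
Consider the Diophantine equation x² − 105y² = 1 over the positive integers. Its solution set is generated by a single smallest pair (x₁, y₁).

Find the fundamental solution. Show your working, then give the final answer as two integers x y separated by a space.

[10; 4,20] for √105; ℓ=2 ⇒ convergent index 1
step 0: (10, 1)  from 10·(1,0) + (0,1)
step 1: (41, 4)  from 4·(10,1) + (1,0)
→ (41, 4).  Check: 41²=1681, 105·4²=1680, difference 1.

41 4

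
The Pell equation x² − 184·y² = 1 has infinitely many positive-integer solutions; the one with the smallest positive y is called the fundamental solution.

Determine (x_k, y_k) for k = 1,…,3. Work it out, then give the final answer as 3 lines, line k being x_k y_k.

√184 = [13; 1,1,3,2,1,2,1,2,3,1,1,26, …], period ℓ=12 (even) → k=11
a_0=13:  p_0=13·1+0=13,  q_0=13·0+1=1
a_1=1:  p_1=1·13+1=14,  q_1=1·1+0=1
a_2=1:  p_2=1·14+13=27,  q_2=1·1+1=2
…
a_5=1:  p_5=1·217+95=312,  q_5=1·16+7=23
a_6=2:  p_6=2·312+217=841,  q_6=2·23+16=62
a_7=1:  p_7=1·841+312=1153,  q_7=1·62+23=85
a_8=2:  p_8=2·1153+841=3147,  q_8=2·85+62=232
…
a_10=1:  p_10=1·10594+3147=13741,  q_10=1·781+232=1013
a_11=1:  p_11=1·13741+10594=24335,  q_11=1·1013+781=1794
fundamental: x₁=24335, y₁=1794  (since 592192225 − 184·3218436 = 1)
n=2: (24335,1794)∘(24335,1794) = (24335·24335+184·1794·1794, 24335·1794+1794·24335) = (1184384449,87313980)
n=3: (1184384449,87313980)∘(24335,1794) = (24335·1184384449+184·1794·87313980, 24335·87313980+1794·1184384449) = (57643991108495,4249571404806)

24335 1794
1184384449 87313980
57643991108495 4249571404806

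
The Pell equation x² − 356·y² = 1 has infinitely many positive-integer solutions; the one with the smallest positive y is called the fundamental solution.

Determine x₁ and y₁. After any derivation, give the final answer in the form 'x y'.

500001 26500

d=356: √d = [18; 1,6,1,1,2,…,6,1,36] (ℓ=14, even), read p_13/q_13
step 0: (18, 1)  from 18·(1,0) + (0,1)
step 1: (19, 1)  from 1·(18,1) + (1,0)
step 2: (132, 7)  from 6·(19,1) + (18,1)
step 3: (151, 8)  from 1·(132,7) + (19,1)
step 4: (283, 15)  from 1·(151,8) + (132,7)
step 5: (717, 38)  from 2·(283,15) + (151,8)
step 6: (1000, 53)  from 1·(717,38) + (283,15)
…
step 8: (9717, 515)  from 1·(8717,462) + (1000,53)
step 9: (28151, 1492)  from 2·(9717,515) + (8717,462)
step 10: (37868, 2007)  from 1·(28151,1492) + (9717,515)
…
step 12: (433982, 23001)  from 6·(66019,3499) + (37868,2007)
step 13: (500001, 26500)  from 1·(433982,23001) + (66019,3499)
→ (500001, 26500).  Check: 500001²=250001000001, 356·26500²=250001000000, difference 1.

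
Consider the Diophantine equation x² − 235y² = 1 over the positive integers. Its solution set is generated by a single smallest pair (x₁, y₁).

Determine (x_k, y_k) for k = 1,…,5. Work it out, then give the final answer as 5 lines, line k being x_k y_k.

46 3
4231 276
389206 25389
35802721 2335512
3293461126 214841715

[15; 3,30] for √235; ℓ=2 ⇒ convergent index 1
a_0=15:  p_0=15·1+0=15,  q_0=15·0+1=1
a_1=3:  p_1=3·15+1=46,  q_1=3·1+0=3
→ (46, 3).  Check: 46²=2116, 235·3²=2115, difference 1.
k=2:  x_2 = 46·46+235·3·3 = 4231,  y_2 = 46·3+3·46 = 276
k=3:  x_3 = 46·4231+235·3·276 = 389206,  y_3 = 46·276+3·4231 = 25389
k=4:  x_4 = 46·389206+235·3·25389 = 35802721,  y_4 = 46·25389+3·389206 = 2335512
k=5:  x_5 = 46·35802721+235·3·2335512 = 3293461126,  y_5 = 46·2335512+3·35802721 = 214841715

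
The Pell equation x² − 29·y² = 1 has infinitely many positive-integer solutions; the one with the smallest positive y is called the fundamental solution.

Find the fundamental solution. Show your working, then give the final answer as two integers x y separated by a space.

9801 1820

d=29: √d = [5; 2,1,1,2,10] (ℓ=5, odd), read p_9/q_9
step 0: (5, 1)  from 5·(1,0) + (0,1)
…
step 3: (27, 5)  from 1·(16,3) + (11,2)
…
step 5: (727, 135)  from 10·(70,13) + (27,5)
…
step 8: (3775, 701)  from 1·(2251,418) + (1524,283)
step 9: (9801, 1820)  from 2·(3775,701) + (2251,418)
fundamental: x₁=9801, y₁=1820  (since 96059601 − 29·3312400 = 1)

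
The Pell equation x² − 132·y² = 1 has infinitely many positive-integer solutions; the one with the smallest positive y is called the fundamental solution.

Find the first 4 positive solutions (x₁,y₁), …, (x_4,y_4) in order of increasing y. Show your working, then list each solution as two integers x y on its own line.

23 2
1057 92
48599 4230
2234497 194488

[11; 2,22] for √132; ℓ=2 ⇒ convergent index 1
i=0: a=11 ⇒ p=11, q=1
i=1: a=2 ⇒ p=23, q=2
fundamental: x₁=23, y₁=2  (since 529 − 132·4 = 1)
(x_2, y_2) = (23·23 + 132·2·2, 23·2 + 2·23) = (1057, 92)
(x_3, y_3) = (23·1057 + 132·2·92, 23·92 + 2·1057) = (48599, 4230)
(x_4, y_4) = (23·48599 + 132·2·4230, 23·4230 + 2·48599) = (2234497, 194488)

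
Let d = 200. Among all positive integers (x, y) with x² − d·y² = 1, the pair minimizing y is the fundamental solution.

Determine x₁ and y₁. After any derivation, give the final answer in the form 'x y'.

d=200: √d = [14; 7,28] (ℓ=2, even), read p_1/q_1
a_0=14:  p_0=14·1+0=14,  q_0=14·0+1=1
a_1=7:  p_1=7·14+1=99,  q_1=7·1+0=7
→ (99, 7).  Check: 99²=9801, 200·7²=9800, difference 1.

99 7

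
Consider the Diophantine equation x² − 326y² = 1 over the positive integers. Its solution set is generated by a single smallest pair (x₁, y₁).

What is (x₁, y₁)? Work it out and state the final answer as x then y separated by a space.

√326 → a₀=18, period (18,36); ℓ=2 even so k=1
step 0: (18, 1)  from 18·(1,0) + (0,1)
step 1: (325, 18)  from 18·(18,1) + (1,0)
→ (325, 18).  Check: 325²=105625, 326·18²=105624, difference 1.

325 18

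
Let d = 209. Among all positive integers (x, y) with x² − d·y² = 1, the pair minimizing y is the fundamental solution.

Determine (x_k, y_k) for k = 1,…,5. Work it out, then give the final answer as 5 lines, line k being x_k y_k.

[14; 2,5,3,2,3,5,2,28] for √209; ℓ=8 ⇒ convergent index 7
step 0: (14, 1)  from 14·(1,0) + (0,1)
…
step 4: (1171, 81)  from 2·(506,35) + (159,11)
step 5: (4019, 278)  from 3·(1171,81) + (506,35)
step 6: (21266, 1471)  from 5·(4019,278) + (1171,81)
step 7: (46551, 3220)  from 2·(21266,1471) + (4019,278)
(x₁, y₁) = (46551, 3220);  46551² − 209·3220² = 1 ✓
k=2:  x_2 = 46551·46551+209·3220·3220 = 4333991201,  y_2 = 46551·3220+3220·46551 = 299788440
k=3:  x_3 = 46551·4333991201+209·3220·299788440 = 403503248748951,  y_3 = 46551·299788440+3220·4333991201 = 27910903337660
k=4:  x_4 = 46551·403503248748951+209·3220·27910903337660 = 37566959460690844801,  y_4 = 46551·27910903337660+3220·403503248748951 = 2598560922243032880
k=5:  x_5 = 46551·37566959460690844801+209·3220·2598560922243032880 = 3497559059305735783913751,  y_5 = 46551·2598560922243032880+3220·37566959460690844801 = 241931218954759943856100

46551 3220
4333991201 299788440
403503248748951 27910903337660
37566959460690844801 2598560922243032880
3497559059305735783913751 241931218954759943856100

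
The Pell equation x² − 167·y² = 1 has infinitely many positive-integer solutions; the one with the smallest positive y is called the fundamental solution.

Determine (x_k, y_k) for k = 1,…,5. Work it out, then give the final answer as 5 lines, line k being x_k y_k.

d=167: √d = [12; 1,11,1,24] (ℓ=4, even), read p_3/q_3
i=0: a=12 ⇒ p=12, q=1
…
i=2: a=11 ⇒ p=155, q=12
i=3: a=1 ⇒ p=168, q=13
→ (168, 13).  Check: 168²=28224, 167·13²=28223, difference 1.
(168+13√167)^2 = 56447 + 4368√167
(168+13√167)^3 = 18966024 + 1467635√167
(168+13√167)^4 = 6372527617 + 493120992√167
(168+13√167)^5 = 2141150313288 + 165687185677√167

168 13
56447 4368
18966024 1467635
6372527617 493120992
2141150313288 165687185677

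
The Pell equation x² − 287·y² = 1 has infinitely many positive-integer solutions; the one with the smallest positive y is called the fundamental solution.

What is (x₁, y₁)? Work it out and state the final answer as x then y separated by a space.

[16; 1,15,1,32] for √287; ℓ=4 ⇒ convergent index 3
k=0  a_k=16  p_k/q_k = 16/1
…
k=2  a_k=15  p_k/q_k = 271/16
k=3  a_k=1  p_k/q_k = 288/17
fundamental: x₁=288, y₁=17  (since 82944 − 287·289 = 1)

288 17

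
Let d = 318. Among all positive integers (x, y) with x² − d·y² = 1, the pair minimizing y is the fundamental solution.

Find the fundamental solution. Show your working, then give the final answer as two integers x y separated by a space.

107 6

√318 → a₀=17, period (1,4,1,34); ℓ=4 even so k=3
a_0=17:  p_0=17·1+0=17,  q_0=17·0+1=1
a_1=1:  p_1=1·17+1=18,  q_1=1·1+0=1
a_2=4:  p_2=4·18+17=89,  q_2=4·1+1=5
a_3=1:  p_3=1·89+18=107,  q_3=1·5+1=6
(x₁, y₁) = (107, 6);  107² − 318·6² = 1 ✓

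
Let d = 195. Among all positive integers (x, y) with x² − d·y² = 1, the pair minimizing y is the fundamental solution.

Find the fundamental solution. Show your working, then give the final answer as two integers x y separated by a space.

14 1

√195 = [13; 1,26, …], period ℓ=2 (even) → k=1
step 0: (13, 1)  from 13·(1,0) + (0,1)
step 1: (14, 1)  from 1·(13,1) + (1,0)
fundamental: x₁=14, y₁=1  (since 196 − 195·1 = 1)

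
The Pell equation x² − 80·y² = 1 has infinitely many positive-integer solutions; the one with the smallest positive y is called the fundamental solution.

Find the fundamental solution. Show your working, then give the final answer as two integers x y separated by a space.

9 1

√80 = [8; 1,16, …], period ℓ=2 (even) → k=1
step 0: (8, 1)  from 8·(1,0) + (0,1)
step 1: (9, 1)  from 1·(8,1) + (1,0)
(x₁, y₁) = (9, 1);  9² − 80·1² = 1 ✓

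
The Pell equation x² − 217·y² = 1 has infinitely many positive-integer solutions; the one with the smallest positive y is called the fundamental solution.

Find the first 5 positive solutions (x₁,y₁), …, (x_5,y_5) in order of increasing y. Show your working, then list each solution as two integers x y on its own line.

3844063 260952
29553640695937 2006231855952
227212113429087499999 15424163293772565000
1746835356769087211376615937 118582910847096488831334048
13429890324095468173938627689764063 911680360039229116129595136549048

d=217: √d = [14; 1,2,1,2,1,…,2,1,28] (ℓ=16, even), read p_15/q_15
step 0: (14, 1)  from 14·(1,0) + (0,1)
…
step 4: (162, 11)  from 2·(59,4) + (44,3)
…
step 7: (3668, 249)  from 9·(383,26) + (221,15)
…
step 14: (2809702, 190735)  from 2·(1034361,70217) + (740980,50301)
step 15: (3844063, 260952)  from 1·(2809702,190735) + (1034361,70217)
fundamental: x₁=3844063, y₁=260952  (since 14776820347969 − 217·68095946304 = 1)
(3844063+260952√217)^2 = 29553640695937 + 2006231855952√217
(3844063+260952√217)^3 = 227212113429087499999 + 15424163293772565000√217
(3844063+260952√217)^4 = 1746835356769087211376615937 + 118582910847096488831334048√217
(3844063+260952√217)^5 = 13429890324095468173938627689764063 + 911680360039229116129595136549048√217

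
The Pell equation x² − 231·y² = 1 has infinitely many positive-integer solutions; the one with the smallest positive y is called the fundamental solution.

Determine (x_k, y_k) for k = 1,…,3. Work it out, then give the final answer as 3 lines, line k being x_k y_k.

76 5
11551 760
1755676 115515

[15; 5,30] for √231; ℓ=2 ⇒ convergent index 1
k=0  a_k=15  p_k/q_k = 15/1
k=1  a_k=5  p_k/q_k = 76/5
→ (76, 5).  Check: 76²=5776, 231·5²=5775, difference 1.
n=2: (76,5)∘(76,5) = (76·76+231·5·5, 76·5+5·76) = (11551,760)
n=3: (11551,760)∘(76,5) = (76·11551+231·5·760, 76·760+5·11551) = (1755676,115515)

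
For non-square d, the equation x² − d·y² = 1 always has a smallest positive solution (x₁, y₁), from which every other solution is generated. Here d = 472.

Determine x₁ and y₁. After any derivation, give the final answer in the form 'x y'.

[21; 1,2,1,1,1,…,2,1,42] for √472; ℓ=14 ⇒ convergent index 13
a_0=21:  p_0=21·1+0=21,  q_0=21·0+1=1
a_1=1:  p_1=1·21+1=22,  q_1=1·1+0=1
a_2=2:  p_2=2·22+21=65,  q_2=2·1+1=3
a_3=1:  p_3=1·65+22=87,  q_3=1·3+1=4
…
a_5=1:  p_5=1·152+87=239,  q_5=1·7+4=11
…
a_10=1:  p_10=1·30003+24224=54227,  q_10=1·1381+1115=2496
a_11=1:  p_11=1·54227+30003=84230,  q_11=1·2496+1381=3877
a_12=2:  p_12=2·84230+54227=222687,  q_12=2·3877+2496=10250
a_13=1:  p_13=1·222687+84230=306917,  q_13=1·10250+3877=14127
(x₁, y₁) = (306917, 14127);  306917² − 472·14127² = 1 ✓

306917 14127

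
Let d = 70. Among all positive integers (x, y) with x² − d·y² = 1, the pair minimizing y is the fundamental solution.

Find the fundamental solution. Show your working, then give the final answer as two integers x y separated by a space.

[8; 2,1,2,1,2,16] for √70; ℓ=6 ⇒ convergent index 5
step 0: (8, 1)  from 8·(1,0) + (0,1)
step 1: (17, 2)  from 2·(8,1) + (1,0)
…
step 4: (92, 11)  from 1·(67,8) + (25,3)
step 5: (251, 30)  from 2·(92,11) + (67,8)
→ (251, 30).  Check: 251²=63001, 70·30²=63000, difference 1.

251 30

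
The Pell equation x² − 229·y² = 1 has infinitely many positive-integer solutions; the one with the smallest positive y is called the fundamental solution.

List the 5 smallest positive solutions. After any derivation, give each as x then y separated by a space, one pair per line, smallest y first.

[15; 7,1,1,7,30] for √229; ℓ=5 ⇒ convergent index 9
step 0: (15, 1)  from 15·(1,0) + (0,1)
step 1: (106, 7)  from 7·(15,1) + (1,0)
step 2: (121, 8)  from 1·(106,7) + (15,1)
step 3: (227, 15)  from 1·(121,8) + (106,7)
…
step 6: (362399, 23948)  from 7·(51527,3405) + (1710,113)
step 7: (413926, 27353)  from 1·(362399,23948) + (51527,3405)
step 8: (776325, 51301)  from 1·(413926,27353) + (362399,23948)
step 9: (5848201, 386460)  from 7·(776325,51301) + (413926,27353)
→ (5848201, 386460).  Check: 5848201²=34201454936401, 229·386460²=34201454936400, difference 1.
k=2:  x_2 = 5848201·5848201+229·386460·386460 = 68402909872801,  y_2 = 5848201·386460+386460·5848201 = 4520191516920
k=3:  x_3 = 5848201·68402909872801+229·386460·4520191516920 = 800067931842043513801,  y_3 = 5848201·4520191516920+386460·68402909872801 = 52869977098885735380
k=4:  x_4 = 5848201·800067931842043513801+229·386460·52869977098885735380 = 9357916158133073035999171201,  y_4 = 5848201·52869977098885735380+386460·800067931842043513801 = 618388505879356792878585840
k=5:  x_5 = 5848201·9357916158133073035999171201+229·386460·618388505879356792878585840 = 109453949267819191656474935990205001,  y_5 = 5848201·618388505879356792878585840+386460·9357916158133073035999171201 = 7232920556944267680961578290412300

5848201 386460
68402909872801 4520191516920
800067931842043513801 52869977098885735380
9357916158133073035999171201 618388505879356792878585840
109453949267819191656474935990205001 7232920556944267680961578290412300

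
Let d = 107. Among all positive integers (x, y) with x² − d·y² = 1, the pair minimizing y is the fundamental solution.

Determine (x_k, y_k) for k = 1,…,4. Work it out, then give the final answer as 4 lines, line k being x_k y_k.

[10; 2,1,9,1,2,20] for √107; ℓ=6 ⇒ convergent index 5
k=0  a_k=10  p_k/q_k = 10/1
k=1  a_k=2  p_k/q_k = 21/2
…
k=3  a_k=9  p_k/q_k = 300/29
k=4  a_k=1  p_k/q_k = 331/32
k=5  a_k=2  p_k/q_k = 962/93
(x₁, y₁) = (962, 93);  962² − 107·93² = 1 ✓
(x_2, y_2) = (962·962 + 107·93·93, 962·93 + 93·962) = (1850887, 178932)
(x_3, y_3) = (962·1850887 + 107·93·178932, 962·178932 + 93·1850887) = (3561105626, 344265075)
(x_4, y_4) = (962·3561105626 + 107·93·344265075, 962·344265075 + 93·3561105626) = (6851565373537, 662365825368)

962 93
1850887 178932
3561105626 344265075
6851565373537 662365825368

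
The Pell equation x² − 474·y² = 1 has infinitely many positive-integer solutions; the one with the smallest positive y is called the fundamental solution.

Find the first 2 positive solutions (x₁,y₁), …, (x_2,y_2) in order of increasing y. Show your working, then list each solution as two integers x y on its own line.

193549 8890
74922430801 3441301220

[21; 1,3,2,1,1,…,3,1,42] for √474; ℓ=14 ⇒ convergent index 13
k=0  a_k=21  p_k/q_k = 21/1
…
k=2  a_k=3  p_k/q_k = 87/4
k=3  a_k=2  p_k/q_k = 196/9
k=4  a_k=1  p_k/q_k = 283/13
k=5  a_k=1  p_k/q_k = 479/22
…
k=7  a_k=6  p_k/q_k = 5051/232
k=8  a_k=1  p_k/q_k = 5813/267
…
k=12  a_k=3  p_k/q_k = 149331/6859
k=13  a_k=1  p_k/q_k = 193549/8890
→ (193549, 8890).  Check: 193549²=37461215401, 474·8890²=37461215400, difference 1.
(193549+8890√474)^2 = 74922430801 + 3441301220√474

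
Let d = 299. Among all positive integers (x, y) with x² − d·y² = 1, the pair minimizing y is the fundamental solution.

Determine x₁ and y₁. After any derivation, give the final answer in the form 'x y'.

415 24

√299 = [17; 3,2,3,34, …], period ℓ=4 (even) → k=3
a_0=17:  p_0=17·1+0=17,  q_0=17·0+1=1
…
a_2=2:  p_2=2·52+17=121,  q_2=2·3+1=7
a_3=3:  p_3=3·121+52=415,  q_3=3·7+3=24
→ (415, 24).  Check: 415²=172225, 299·24²=172224, difference 1.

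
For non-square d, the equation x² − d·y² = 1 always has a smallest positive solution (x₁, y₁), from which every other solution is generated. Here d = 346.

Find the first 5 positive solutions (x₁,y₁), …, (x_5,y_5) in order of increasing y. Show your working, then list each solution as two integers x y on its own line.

[18; 1,1,1,1,36] for √346; ℓ=5 ⇒ convergent index 9
i=0: a=18 ⇒ p=18, q=1
…
i=3: a=1 ⇒ p=56, q=3
i=4: a=1 ⇒ p=93, q=5
…
i=7: a=1 ⇒ p=6901, q=371
i=8: a=1 ⇒ p=10398, q=559
i=9: a=1 ⇒ p=17299, q=930
(x₁, y₁) = (17299, 930);  17299² − 346·930² = 1 ✓
(x_2, y_2) = (17299·17299 + 346·930·930, 17299·930 + 930·17299) = (598510801, 32176140)
(x_3, y_3) = (17299·598510801 + 346·930·32176140, 17299·32176140 + 930·598510801) = (20707276675699, 1113230090790)
(x_4, y_4) = (17299·20707276675699 + 346·930·1113230090790, 17299·1113230090790 + 930·20707276675699) = (716430357827323201, 38515534648976280)
(x_5, y_5) = (17299·716430357827323201 + 346·930·38515534648976280, 17299·38515534648976280 + 930·716430357827323201) = (24787057499402451432499, 1332560466672051244650)

17299 930
598510801 32176140
20707276675699 1113230090790
716430357827323201 38515534648976280
24787057499402451432499 1332560466672051244650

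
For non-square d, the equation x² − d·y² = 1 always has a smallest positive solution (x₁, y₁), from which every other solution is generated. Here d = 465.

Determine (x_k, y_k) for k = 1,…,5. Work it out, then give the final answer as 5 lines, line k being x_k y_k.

15871 736
503777281 23362112
15990898437631 741560158368
507583097703505921 23538602523554944
16111702671313786506751 747162320561120874080

√465 = [21; 1,1,3,2,2,2,3,1,1,42, …], period ℓ=10 (even) → k=9
step 0: (21, 1)  from 21·(1,0) + (0,1)
step 1: (22, 1)  from 1·(21,1) + (1,0)
step 2: (43, 2)  from 1·(22,1) + (21,1)
step 3: (151, 7)  from 3·(43,2) + (22,1)
…
step 5: (841, 39)  from 2·(345,16) + (151,7)
step 6: (2027, 94)  from 2·(841,39) + (345,16)
…
step 8: (8949, 415)  from 1·(6922,321) + (2027,94)
step 9: (15871, 736)  from 1·(8949,415) + (6922,321)
(x₁, y₁) = (15871, 736);  15871² − 465·736² = 1 ✓
(x_2, y_2) = (15871·15871 + 465·736·736, 15871·736 + 736·15871) = (503777281, 23362112)
(x_3, y_3) = (15871·503777281 + 465·736·23362112, 15871·23362112 + 736·503777281) = (15990898437631, 741560158368)
(x_4, y_4) = (15871·15990898437631 + 465·736·741560158368, 15871·741560158368 + 736·15990898437631) = (507583097703505921, 23538602523554944)
(x_5, y_5) = (15871·507583097703505921 + 465·736·23538602523554944, 15871·23538602523554944 + 736·507583097703505921) = (16111702671313786506751, 747162320561120874080)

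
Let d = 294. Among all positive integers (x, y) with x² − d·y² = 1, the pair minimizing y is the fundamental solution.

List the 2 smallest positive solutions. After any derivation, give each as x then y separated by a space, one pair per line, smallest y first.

4801 280
46099201 2688560

d=294: √d = [17; 6,1,4,1,6,34] (ℓ=6, even), read p_5/q_5
i=0: a=17 ⇒ p=17, q=1
…
i=2: a=1 ⇒ p=120, q=7
…
i=4: a=1 ⇒ p=703, q=41
i=5: a=6 ⇒ p=4801, q=280
→ (4801, 280).  Check: 4801²=23049601, 294·280²=23049600, difference 1.
(4801+280√294)^2 = 46099201 + 2688560√294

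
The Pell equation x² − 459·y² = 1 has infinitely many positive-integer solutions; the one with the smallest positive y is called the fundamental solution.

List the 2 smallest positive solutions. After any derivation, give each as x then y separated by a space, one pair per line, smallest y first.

√459 = [21; 2,2,1,4,21,4,1,2,2,42, …], period ℓ=10 (even) → k=9
i=0: a=21 ⇒ p=21, q=1
…
i=2: a=2 ⇒ p=107, q=5
i=3: a=1 ⇒ p=150, q=7
i=4: a=4 ⇒ p=707, q=33
…
i=8: a=2 ⇒ p=212079, q=9899
i=9: a=2 ⇒ p=499850, q=23331
→ (499850, 23331).  Check: 499850²=249850022500, 459·23331²=249850022499, difference 1.
k=2:  x_2 = 499850·499850+459·23331·23331 = 499700044999,  y_2 = 499850·23331+23331·499850 = 23324000700

499850 23331
499700044999 23324000700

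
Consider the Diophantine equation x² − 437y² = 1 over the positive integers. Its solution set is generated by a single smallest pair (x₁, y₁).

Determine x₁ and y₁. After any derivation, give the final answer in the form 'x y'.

4599 220

[20; 1,9,2,9,1,40] for √437; ℓ=6 ⇒ convergent index 5
k=0  a_k=20  p_k/q_k = 20/1
…
k=2  a_k=9  p_k/q_k = 209/10
k=3  a_k=2  p_k/q_k = 439/21
k=4  a_k=9  p_k/q_k = 4160/199
k=5  a_k=1  p_k/q_k = 4599/220
fundamental: x₁=4599, y₁=220  (since 21150801 − 437·48400 = 1)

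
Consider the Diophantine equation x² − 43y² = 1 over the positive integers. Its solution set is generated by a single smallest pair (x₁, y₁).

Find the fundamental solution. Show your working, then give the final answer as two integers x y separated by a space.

d=43: √d = [6; 1,1,3,1,5,1,3,1,1,12] (ℓ=10, even), read p_9/q_9
a_0=6:  p_0=6·1+0=6,  q_0=6·0+1=1
…
a_3=3:  p_3=3·13+7=46,  q_3=3·2+1=7
a_4=1:  p_4=1·46+13=59,  q_4=1·7+2=9
…
a_8=1:  p_8=1·1541+400=1941,  q_8=1·235+61=296
a_9=1:  p_9=1·1941+1541=3482,  q_9=1·296+235=531
fundamental: x₁=3482, y₁=531  (since 12124324 − 43·281961 = 1)

3482 531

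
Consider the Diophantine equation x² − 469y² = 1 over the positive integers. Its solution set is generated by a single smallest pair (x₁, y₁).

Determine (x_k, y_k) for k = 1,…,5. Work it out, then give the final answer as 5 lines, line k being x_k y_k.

137215 6336
37655912449 1738788480
10333912053241855 477175722560064
2835935484733506355201 130951333540419575040
778265775065082237004568575 35936974463020168255667136

d=469: √d = [21; 1,1,1,10,6,10,1,1,1,42] (ℓ=10, even), read p_9/q_9
a_0=21:  p_0=21·1+0=21,  q_0=21·0+1=1
…
a_2=1:  p_2=1·22+21=43,  q_2=1·1+1=2
…
a_6=10:  p_6=10·4223+693=42923,  q_6=10·195+32=1982
…
a_8=1:  p_8=1·47146+42923=90069,  q_8=1·2177+1982=4159
a_9=1:  p_9=1·90069+47146=137215,  q_9=1·4159+2177=6336
fundamental: x₁=137215, y₁=6336  (since 18827956225 − 469·40144896 = 1)
(137215+6336√469)^2 = 37655912449 + 1738788480√469
(137215+6336√469)^3 = 10333912053241855 + 477175722560064√469
(137215+6336√469)^4 = 2835935484733506355201 + 130951333540419575040√469
(137215+6336√469)^5 = 778265775065082237004568575 + 35936974463020168255667136√469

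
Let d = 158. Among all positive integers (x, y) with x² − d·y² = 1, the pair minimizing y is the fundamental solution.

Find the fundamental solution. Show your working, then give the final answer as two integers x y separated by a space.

√158 = [12; 1,1,3,12,3,1,1,24, …], period ℓ=8 (even) → k=7
step 0: (12, 1)  from 12·(1,0) + (0,1)
step 1: (13, 1)  from 1·(12,1) + (1,0)
step 2: (25, 2)  from 1·(13,1) + (12,1)
step 3: (88, 7)  from 3·(25,2) + (13,1)
step 4: (1081, 86)  from 12·(88,7) + (25,2)
step 5: (3331, 265)  from 3·(1081,86) + (88,7)
step 6: (4412, 351)  from 1·(3331,265) + (1081,86)
step 7: (7743, 616)  from 1·(4412,351) + (3331,265)
→ (7743, 616).  Check: 7743²=59954049, 158·616²=59954048, difference 1.

7743 616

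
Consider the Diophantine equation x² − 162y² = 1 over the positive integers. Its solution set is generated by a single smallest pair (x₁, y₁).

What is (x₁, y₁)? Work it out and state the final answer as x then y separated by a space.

19601 1540

d=162: √d = [12; 1,2,1,2,12,2,1,2,1,24] (ℓ=10, even), read p_9/q_9
step 0: (12, 1)  from 12·(1,0) + (0,1)
…
step 2: (38, 3)  from 2·(13,1) + (12,1)
…
step 5: (1731, 136)  from 12·(140,11) + (51,4)
…
step 7: (5333, 419)  from 1·(3602,283) + (1731,136)
step 8: (14268, 1121)  from 2·(5333,419) + (3602,283)
step 9: (19601, 1540)  from 1·(14268,1121) + (5333,419)
(x₁, y₁) = (19601, 1540);  19601² − 162·1540² = 1 ✓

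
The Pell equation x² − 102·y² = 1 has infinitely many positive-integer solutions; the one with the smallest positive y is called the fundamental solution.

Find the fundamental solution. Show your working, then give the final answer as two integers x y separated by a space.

√102 = [10; 10,20, …], period ℓ=2 (even) → k=1
a_0=10:  p_0=10·1+0=10,  q_0=10·0+1=1
a_1=10:  p_1=10·10+1=101,  q_1=10·1+0=10
(x₁, y₁) = (101, 10);  101² − 102·10² = 1 ✓

101 10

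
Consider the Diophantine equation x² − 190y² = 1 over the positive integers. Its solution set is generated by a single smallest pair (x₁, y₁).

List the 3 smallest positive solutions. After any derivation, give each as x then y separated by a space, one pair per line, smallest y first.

52021 3774
5412368881 392654508
563113683064981 40852560317562

√190 = [13; 1,3,1,1,1,…,3,1,26, …], period ℓ=14 (even) → k=13
i=0: a=13 ⇒ p=13, q=1
…
i=2: a=3 ⇒ p=55, q=4
i=3: a=1 ⇒ p=69, q=5
i=4: a=1 ⇒ p=124, q=9
i=5: a=1 ⇒ p=193, q=14
…
i=8: a=2 ⇒ p=2936, q=213
…
i=10: a=1 ⇒ p=7085, q=514
…
i=12: a=3 ⇒ p=40787, q=2959
i=13: a=1 ⇒ p=52021, q=3774
→ (52021, 3774).  Check: 52021²=2706184441, 190·3774²=2706184440, difference 1.
(x_2, y_2) = (52021·52021 + 190·3774·3774, 52021·3774 + 3774·52021) = (5412368881, 392654508)
(x_3, y_3) = (52021·5412368881 + 190·3774·392654508, 52021·392654508 + 3774·5412368881) = (563113683064981, 40852560317562)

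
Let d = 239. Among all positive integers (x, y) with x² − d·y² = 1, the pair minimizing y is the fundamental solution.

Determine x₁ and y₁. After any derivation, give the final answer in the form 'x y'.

[15; 2,5,1,2,4,15,4,2,1,5,2,30] for √239; ℓ=12 ⇒ convergent index 11
step 0: (15, 1)  from 15·(1,0) + (0,1)
step 1: (31, 2)  from 2·(15,1) + (1,0)
step 2: (170, 11)  from 5·(31,2) + (15,1)
…
step 4: (572, 37)  from 2·(201,13) + (170,11)
step 5: (2489, 161)  from 4·(572,37) + (201,13)
step 6: (37907, 2452)  from 15·(2489,161) + (572,37)
…
step 8: (346141, 22390)  from 2·(154117,9969) + (37907,2452)
step 9: (500258, 32359)  from 1·(346141,22390) + (154117,9969)
step 10: (2847431, 184185)  from 5·(500258,32359) + (346141,22390)
step 11: (6195120, 400729)  from 2·(2847431,184185) + (500258,32359)
fundamental: x₁=6195120, y₁=400729  (since 38379511814400 − 239·160583731441 = 1)

6195120 400729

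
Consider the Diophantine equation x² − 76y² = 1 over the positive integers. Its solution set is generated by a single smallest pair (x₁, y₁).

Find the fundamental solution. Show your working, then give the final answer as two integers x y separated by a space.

57799 6630

d=76: √d = [8; 1,2,1,1,5,4,5,1,1,2,1,16] (ℓ=12, even), read p_11/q_11
a_0=8:  p_0=8·1+0=8,  q_0=8·0+1=1
…
a_3=1:  p_3=1·26+9=35,  q_3=1·3+1=4
a_4=1:  p_4=1·35+26=61,  q_4=1·4+3=7
a_5=5:  p_5=5·61+35=340,  q_5=5·7+4=39
…
a_10=2:  p_10=2·16311+8866=41488,  q_10=2·1871+1017=4759
a_11=1:  p_11=1·41488+16311=57799,  q_11=1·4759+1871=6630
(x₁, y₁) = (57799, 6630);  57799² − 76·6630² = 1 ✓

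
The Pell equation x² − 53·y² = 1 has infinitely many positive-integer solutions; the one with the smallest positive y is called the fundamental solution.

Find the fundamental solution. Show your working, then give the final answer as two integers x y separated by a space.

66249 9100

√53 → a₀=7, period (3,1,1,3,14); ℓ=5 odd so k=9
i=0: a=7 ⇒ p=7, q=1
i=1: a=3 ⇒ p=22, q=3
i=2: a=1 ⇒ p=29, q=4
…
i=4: a=3 ⇒ p=182, q=25
…
i=6: a=3 ⇒ p=7979, q=1096
…
i=8: a=1 ⇒ p=18557, q=2549
i=9: a=3 ⇒ p=66249, q=9100
fundamental: x₁=66249, y₁=9100  (since 4388930001 − 53·82810000 = 1)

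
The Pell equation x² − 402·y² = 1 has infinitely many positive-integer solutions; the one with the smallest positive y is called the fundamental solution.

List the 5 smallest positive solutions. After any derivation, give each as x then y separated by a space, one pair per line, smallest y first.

401 20
321601 16040
257923601 12864060
206854406401 10316960080
165896976010001 8274189120100

√402 = [20; 20,40, …], period ℓ=2 (even) → k=1
k=0  a_k=20  p_k/q_k = 20/1
k=1  a_k=20  p_k/q_k = 401/20
fundamental: x₁=401, y₁=20  (since 160801 − 402·400 = 1)
(x_2, y_2) = (401·401 + 402·20·20, 401·20 + 20·401) = (321601, 16040)
(x_3, y_3) = (401·321601 + 402·20·16040, 401·16040 + 20·321601) = (257923601, 12864060)
(x_4, y_4) = (401·257923601 + 402·20·12864060, 401·12864060 + 20·257923601) = (206854406401, 10316960080)
(x_5, y_5) = (401·206854406401 + 402·20·10316960080, 401·10316960080 + 20·206854406401) = (165896976010001, 8274189120100)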